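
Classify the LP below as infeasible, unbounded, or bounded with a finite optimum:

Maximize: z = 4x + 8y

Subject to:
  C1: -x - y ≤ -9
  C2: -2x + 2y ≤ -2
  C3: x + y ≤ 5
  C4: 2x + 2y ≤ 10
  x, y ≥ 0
C3 requires x + y ≤ 5, while C1 (-x - y ≤ -9) is equivalent to x + y ≥ 9. Together they would need 9 ≤ x + y ≤ 5, which is impossible since 9 > 5. No point satisfies all constraints.

Infeasible — the constraint set is empty.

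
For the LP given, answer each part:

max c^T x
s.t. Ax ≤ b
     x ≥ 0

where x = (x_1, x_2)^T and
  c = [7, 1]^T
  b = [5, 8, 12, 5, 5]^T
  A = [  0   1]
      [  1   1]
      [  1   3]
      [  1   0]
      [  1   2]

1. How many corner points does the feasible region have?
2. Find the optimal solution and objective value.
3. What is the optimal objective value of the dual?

1. 3
2. x_1 = 5, x_2 = 0, z = 35
3. 35 (by strong duality, equal to the primal optimum)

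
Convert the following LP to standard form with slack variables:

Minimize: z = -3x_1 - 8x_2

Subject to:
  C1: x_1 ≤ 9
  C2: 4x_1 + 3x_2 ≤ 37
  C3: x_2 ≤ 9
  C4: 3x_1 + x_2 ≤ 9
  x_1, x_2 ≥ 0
min z = -3x_1 - 8x_2

s.t.
  x_1 + s1 = 9
  4x_1 + 3x_2 + s2 = 37
  x_2 + s3 = 9
  3x_1 + x_2 + s4 = 9
  x_1, x_2, s1, s2, s3, s4 ≥ 0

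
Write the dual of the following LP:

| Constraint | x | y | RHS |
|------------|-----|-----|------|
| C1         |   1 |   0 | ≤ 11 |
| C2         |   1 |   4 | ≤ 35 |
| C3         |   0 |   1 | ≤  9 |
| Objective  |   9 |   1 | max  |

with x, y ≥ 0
Minimize: z = 11y1 + 35y2 + 9y3

Subject to:
  C1: -y1 - y2 ≤ -9
  C2: -4y2 - y3 ≤ -1
  y1, y2, y3 ≥ 0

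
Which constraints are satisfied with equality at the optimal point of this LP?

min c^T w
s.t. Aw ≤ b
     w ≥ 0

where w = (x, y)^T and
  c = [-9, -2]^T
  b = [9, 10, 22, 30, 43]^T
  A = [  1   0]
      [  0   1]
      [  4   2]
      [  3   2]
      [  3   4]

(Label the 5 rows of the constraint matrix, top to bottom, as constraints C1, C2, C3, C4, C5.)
Optimal: x = 5.5, y = 0
Slack at optimum:
  C1: slack = 3.5
  C2: slack = 10
  C3: slack = 0 (binding)
  C4: slack = 13.5
  C5: slack = 26.5
  x ≥ 0: x = 5.5
  y ≥ 0: y = 0 (binding)
Binding constraints: C3, y ≥ 0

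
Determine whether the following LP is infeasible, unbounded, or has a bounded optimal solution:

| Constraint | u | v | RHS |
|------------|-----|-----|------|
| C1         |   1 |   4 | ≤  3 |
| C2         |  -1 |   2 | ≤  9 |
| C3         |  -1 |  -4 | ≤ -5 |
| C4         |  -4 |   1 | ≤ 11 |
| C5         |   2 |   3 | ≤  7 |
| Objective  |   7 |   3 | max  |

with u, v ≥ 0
C1 requires u + 4v ≤ 3, while C3 (-u - 4v ≤ -5) is equivalent to u + 4v ≥ 5. Together they would need 5 ≤ u + 4v ≤ 3, which is impossible since 5 > 3. No point satisfies all constraints.

Infeasible — the constraint set is empty.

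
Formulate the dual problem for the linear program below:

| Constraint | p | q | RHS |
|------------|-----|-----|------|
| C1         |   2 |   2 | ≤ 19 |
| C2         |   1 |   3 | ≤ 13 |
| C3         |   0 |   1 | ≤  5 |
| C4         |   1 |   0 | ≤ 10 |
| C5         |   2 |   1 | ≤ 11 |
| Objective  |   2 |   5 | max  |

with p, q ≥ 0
Minimize: z = 19y1 + 13y2 + 5y3 + 10y4 + 11y5

Subject to:
  C1: -2y1 - y2 - y4 - 2y5 ≤ -2
  C2: -2y1 - 3y2 - y3 - y5 ≤ -5
  y1, y2, y3, y4, y5 ≥ 0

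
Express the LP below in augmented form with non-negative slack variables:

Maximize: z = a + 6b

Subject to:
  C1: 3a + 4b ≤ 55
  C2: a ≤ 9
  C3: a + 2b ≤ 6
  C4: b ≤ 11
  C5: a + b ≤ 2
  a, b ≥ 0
max z = a + 6b

s.t.
  3a + 4b + s1 = 55
  a + s2 = 9
  a + 2b + s3 = 6
  b + s4 = 11
  a + b + s5 = 2
  a, b, s1, s2, s3, s4, s5 ≥ 0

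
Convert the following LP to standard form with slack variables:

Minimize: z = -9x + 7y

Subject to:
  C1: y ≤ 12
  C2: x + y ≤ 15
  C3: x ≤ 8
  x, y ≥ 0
min z = -9x + 7y

s.t.
  y + s1 = 12
  x + y + s2 = 15
  x + s3 = 8
  x, y, s1, s2, s3 ≥ 0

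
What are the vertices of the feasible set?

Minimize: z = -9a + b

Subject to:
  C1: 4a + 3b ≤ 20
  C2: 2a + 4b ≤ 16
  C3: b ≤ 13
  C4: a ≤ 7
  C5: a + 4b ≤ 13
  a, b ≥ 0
Each vertex is the intersection of two constraint boundaries that also satisfies all remaining constraints:
  a = 0 and b = 0 → (0, 0)
  4a + 3b = 20 and b = 0 → (5, 0)
  4a + 3b = 20 and 2a + 4b = 16 → (3.2, 2.4)
  2a + 4b = 16 and a + 4b = 13 → (3, 2.5)
  a + 4b = 13 and a = 0 → (0, 3.25)

Vertices: (0, 0), (5, 0), (3.2, 2.4), (3, 2.5), (0, 3.25)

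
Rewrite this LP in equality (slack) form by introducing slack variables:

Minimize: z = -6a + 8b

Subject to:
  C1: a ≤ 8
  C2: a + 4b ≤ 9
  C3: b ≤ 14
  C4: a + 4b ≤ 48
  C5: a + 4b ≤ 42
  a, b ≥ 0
min z = -6a + 8b

s.t.
  a + s1 = 8
  a + 4b + s2 = 9
  b + s3 = 14
  a + 4b + s4 = 48
  a + 4b + s5 = 42
  a, b, s1, s2, s3, s4, s5 ≥ 0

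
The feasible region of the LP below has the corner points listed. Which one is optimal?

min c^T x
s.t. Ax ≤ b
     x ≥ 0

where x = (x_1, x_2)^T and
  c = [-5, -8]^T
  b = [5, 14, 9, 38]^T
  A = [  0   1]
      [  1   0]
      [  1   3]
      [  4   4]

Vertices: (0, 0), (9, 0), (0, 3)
Evaluating z = -5x_1 - 8x_2 at each vertex:
  (0, 0): z = 0
  (9, 0): z = -45
  (0, 3): z = -24

The smallest value is z = -45, attained at (9, 0).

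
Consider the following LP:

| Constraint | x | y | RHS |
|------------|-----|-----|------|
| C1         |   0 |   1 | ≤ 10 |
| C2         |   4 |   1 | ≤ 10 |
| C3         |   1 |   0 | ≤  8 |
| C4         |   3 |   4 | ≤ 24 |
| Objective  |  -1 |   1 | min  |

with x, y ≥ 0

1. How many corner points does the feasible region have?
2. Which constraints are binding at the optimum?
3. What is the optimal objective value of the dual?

1. 4
2. C2, y ≥ 0
3. -2.5 (by strong duality, equal to the primal optimum)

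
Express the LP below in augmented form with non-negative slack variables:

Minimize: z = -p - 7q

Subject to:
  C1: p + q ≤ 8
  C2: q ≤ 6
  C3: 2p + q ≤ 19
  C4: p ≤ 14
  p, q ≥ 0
min z = -p - 7q

s.t.
  p + q + s1 = 8
  q + s2 = 6
  2p + q + s3 = 19
  p + s4 = 14
  p, q, s1, s2, s3, s4 ≥ 0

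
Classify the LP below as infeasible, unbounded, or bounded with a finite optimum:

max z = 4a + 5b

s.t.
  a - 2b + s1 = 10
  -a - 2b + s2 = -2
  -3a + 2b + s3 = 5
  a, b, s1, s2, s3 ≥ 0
Feasible point: (0, 1) satisfies every constraint, so the LP is feasible.
Direction d = (1, 1): for each constraint row a, a·d ≤ 0 —
  (1)(1) + (-2)(1) = -1 ≤ 0
  (-1)(1) + (-2)(1) = -3 ≤ 0
  (-3)(1) + (2)(1) = -1 ≤ 0
and d ≥ 0, so (0, 1) + t·d stays feasible for every t ≥ 0. Along this ray z = 4a + 5b changes by 9 per unit t, so z → +∞.

Unbounded — the objective can increase without bound over the feasible region.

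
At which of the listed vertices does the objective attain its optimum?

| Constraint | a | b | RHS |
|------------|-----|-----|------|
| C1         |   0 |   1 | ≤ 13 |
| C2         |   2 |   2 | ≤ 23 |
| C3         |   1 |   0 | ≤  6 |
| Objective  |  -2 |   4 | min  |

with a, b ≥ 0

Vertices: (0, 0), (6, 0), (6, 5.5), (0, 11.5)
(6, 0) with z = -12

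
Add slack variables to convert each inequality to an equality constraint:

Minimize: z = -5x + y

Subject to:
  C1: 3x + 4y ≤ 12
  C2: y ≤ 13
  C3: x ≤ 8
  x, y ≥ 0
min z = -5x + y

s.t.
  3x + 4y + s1 = 12
  y + s2 = 13
  x + s3 = 8
  x, y, s1, s2, s3 ≥ 0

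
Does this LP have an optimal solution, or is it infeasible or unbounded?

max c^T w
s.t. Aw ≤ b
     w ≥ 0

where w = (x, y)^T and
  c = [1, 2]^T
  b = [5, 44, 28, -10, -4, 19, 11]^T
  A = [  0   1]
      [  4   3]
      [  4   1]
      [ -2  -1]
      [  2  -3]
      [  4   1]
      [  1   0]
The point (3.5, 5) satisfies every constraint, so the LP is feasible; the constraints give x ≤ 11 and y ≤ 5, which with x, y ≥ 0 keep the feasible region inside a bounded box. A feasible, bounded LP attains a finite optimum at a vertex.

Evaluating z = x + 2y at each vertex:
  (3.25, 3.5): z = 10.25
  (3.786, 3.857): z = 11.5
  (3.5, 5): z = 13.5
  (2.5, 5): z = 12.5

Bounded optimum: z* = 13.5 at (3.5, 5).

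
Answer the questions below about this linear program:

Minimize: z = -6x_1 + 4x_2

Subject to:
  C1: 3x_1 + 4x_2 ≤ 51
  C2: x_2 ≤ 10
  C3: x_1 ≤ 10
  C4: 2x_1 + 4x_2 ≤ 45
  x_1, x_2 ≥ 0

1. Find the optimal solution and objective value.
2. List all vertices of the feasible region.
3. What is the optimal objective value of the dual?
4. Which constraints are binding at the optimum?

1. x_1 = 10, x_2 = 0, z = -60
2. (0, 0), (10, 0), (10, 5.25), (6, 8.25), (2.5, 10), (0, 10)
3. -60 (by strong duality, equal to the primal optimum)
4. C3, x_2 ≥ 0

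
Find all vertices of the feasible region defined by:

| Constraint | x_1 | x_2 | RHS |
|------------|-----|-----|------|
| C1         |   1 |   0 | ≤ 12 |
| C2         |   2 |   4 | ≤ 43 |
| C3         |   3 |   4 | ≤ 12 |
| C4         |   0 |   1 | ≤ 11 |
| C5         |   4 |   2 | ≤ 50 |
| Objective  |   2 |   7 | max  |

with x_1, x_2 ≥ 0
Each vertex is the intersection of two constraint boundaries that also satisfies all remaining constraints:
  x_1 = 0 and x_2 = 0 → (0, 0)
  3x_1 + 4x_2 = 12 and x_2 = 0 → (4, 0)
  3x_1 + 4x_2 = 12 and x_1 = 0 → (0, 3)

Vertices: (0, 0), (4, 0), (0, 3)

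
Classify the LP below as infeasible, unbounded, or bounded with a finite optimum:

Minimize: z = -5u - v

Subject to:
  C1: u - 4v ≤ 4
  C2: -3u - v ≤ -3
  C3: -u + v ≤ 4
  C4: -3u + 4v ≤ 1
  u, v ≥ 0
Feasible point: (1, 0) satisfies every constraint, so the LP is feasible.
Direction d = (4, 1): for each constraint row a, a·d ≤ 0 —
  (1)(4) + (-4)(1) = 0 ≤ 0
  (-3)(4) + (-1)(1) = -13 ≤ 0
  (-1)(4) + (1)(1) = -3 ≤ 0
  (-3)(4) + (4)(1) = -8 ≤ 0
and d ≥ 0, so (1, 0) + t·d stays feasible for every t ≥ 0. Along this ray z = -5u - v changes by -21 per unit t, so z → −∞.

The LP is unbounded; z can be made arbitrarily small.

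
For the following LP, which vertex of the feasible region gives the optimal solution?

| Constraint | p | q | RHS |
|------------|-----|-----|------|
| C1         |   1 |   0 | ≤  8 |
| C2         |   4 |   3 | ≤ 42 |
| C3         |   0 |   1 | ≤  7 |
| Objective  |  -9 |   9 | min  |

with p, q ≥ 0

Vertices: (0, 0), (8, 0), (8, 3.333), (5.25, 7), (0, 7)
Evaluating z = -9p + 9q at each vertex:
  (0, 0): z = 0
  (8, 0): z = -72
  (8, 3.333): z = -42
  (5.25, 7): z = 15.75
  (0, 7): z = 63

The smallest value is z = -72, attained at (8, 0).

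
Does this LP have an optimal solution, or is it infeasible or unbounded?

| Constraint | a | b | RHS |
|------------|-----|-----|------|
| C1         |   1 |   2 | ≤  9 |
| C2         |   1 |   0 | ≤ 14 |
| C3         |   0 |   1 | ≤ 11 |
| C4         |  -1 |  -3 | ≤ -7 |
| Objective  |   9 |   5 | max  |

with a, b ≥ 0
The point (9, 0) satisfies every constraint, so the LP is feasible; the constraints give a ≤ 14 and b ≤ 11, which with a, b ≥ 0 keep the feasible region inside a bounded box. A feasible, bounded LP attains a finite optimum at a vertex.

Evaluating z = 9a + 5b at each vertex:
  (7, 0): z = 63
  (9, 0): z = 81
  (0, 4.5): z = 22.5
  (0, 2.333): z = 11.67

Bounded optimum: z* = 81 at (9, 0).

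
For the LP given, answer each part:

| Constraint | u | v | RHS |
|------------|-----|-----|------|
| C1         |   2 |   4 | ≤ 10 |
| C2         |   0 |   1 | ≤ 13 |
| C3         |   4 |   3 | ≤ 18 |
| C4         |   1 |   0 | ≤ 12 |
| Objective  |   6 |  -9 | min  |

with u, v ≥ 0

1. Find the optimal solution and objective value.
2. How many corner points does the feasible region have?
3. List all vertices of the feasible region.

1. u = 0, v = 2.5, z = -22.5
2. 4
3. (0, 0), (4.5, 0), (4.2, 0.4), (0, 2.5)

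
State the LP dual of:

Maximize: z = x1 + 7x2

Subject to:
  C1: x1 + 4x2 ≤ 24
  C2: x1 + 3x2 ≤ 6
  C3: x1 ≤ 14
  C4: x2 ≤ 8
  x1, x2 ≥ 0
Minimize: z = 24y1 + 6y2 + 14y3 + 8y4

Subject to:
  C1: -y1 - y2 - y3 ≤ -1
  C2: -4y1 - 3y2 - y4 ≤ -7
  y1, y2, y3, y4 ≥ 0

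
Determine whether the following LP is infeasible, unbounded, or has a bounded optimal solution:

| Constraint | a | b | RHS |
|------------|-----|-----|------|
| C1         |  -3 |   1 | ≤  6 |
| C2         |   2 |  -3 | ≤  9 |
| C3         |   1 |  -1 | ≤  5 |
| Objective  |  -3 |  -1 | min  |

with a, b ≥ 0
Feasible point: (0, 0) satisfies every constraint, so the LP is feasible.
Direction d = (1, 1): for each constraint row a, a·d ≤ 0 —
  (-3)(1) + (1)(1) = -2 ≤ 0
  (2)(1) + (-3)(1) = -1 ≤ 0
  (1)(1) + (-1)(1) = 0 ≤ 0
and d ≥ 0, so (0, 0) + t·d stays feasible for every t ≥ 0. Along this ray z = -3a - b changes by -4 per unit t, so z → −∞.

Unbounded: there is a feasible ray along which z → −∞.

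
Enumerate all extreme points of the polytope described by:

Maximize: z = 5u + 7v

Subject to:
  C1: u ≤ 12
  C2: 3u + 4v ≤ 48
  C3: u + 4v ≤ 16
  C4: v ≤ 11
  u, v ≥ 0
Each vertex is the intersection of two constraint boundaries that also satisfies all remaining constraints:
  u = 0 and v = 0 → (0, 0)
  u = 12 and v = 0 → (12, 0)
  u = 12 and u + 4v = 16 → (12, 1)
  u + 4v = 16 and u = 0 → (0, 4)

Vertices: (0, 0), (12, 0), (12, 1), (0, 4)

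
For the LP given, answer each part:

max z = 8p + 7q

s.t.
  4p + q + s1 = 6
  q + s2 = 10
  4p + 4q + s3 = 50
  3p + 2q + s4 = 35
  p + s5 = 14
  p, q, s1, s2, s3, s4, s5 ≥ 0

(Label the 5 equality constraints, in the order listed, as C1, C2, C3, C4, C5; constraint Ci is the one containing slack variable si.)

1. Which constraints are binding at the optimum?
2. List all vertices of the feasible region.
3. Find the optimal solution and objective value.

1. C1, p ≥ 0
2. (0, 0), (1.5, 0), (0, 6)
3. p = 0, q = 6, z = 42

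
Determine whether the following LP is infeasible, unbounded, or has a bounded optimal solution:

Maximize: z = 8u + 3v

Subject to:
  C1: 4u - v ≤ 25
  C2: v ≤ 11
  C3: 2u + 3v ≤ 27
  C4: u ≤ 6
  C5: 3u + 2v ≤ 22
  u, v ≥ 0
The point (6, 2) satisfies every constraint, so the LP is feasible; the constraints give u ≤ 6 and v ≤ 11, which with u, v ≥ 0 keep the feasible region inside a bounded box. A feasible, bounded LP attains a finite optimum at a vertex.

Evaluating z = 8u + 3v at each vertex:
  (0, 0): z = 0
  (6, 0): z = 48
  (6, 2): z = 54
  (2.4, 7.4): z = 41.4
  (0, 9): z = 27

Bounded optimum: z* = 54 at (6, 2).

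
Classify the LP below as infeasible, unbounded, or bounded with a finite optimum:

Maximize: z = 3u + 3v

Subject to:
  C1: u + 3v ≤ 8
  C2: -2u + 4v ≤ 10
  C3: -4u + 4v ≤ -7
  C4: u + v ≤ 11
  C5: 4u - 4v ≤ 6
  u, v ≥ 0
C5 requires 4u - 4v ≤ 6, while C3 (-4u + 4v ≤ -7) is equivalent to 4u - 4v ≥ 7. Together they would need 7 ≤ 4u - 4v ≤ 6, which is impossible since 7 > 6. No point satisfies all constraints.

Infeasible: no point satisfies all constraints simultaneously.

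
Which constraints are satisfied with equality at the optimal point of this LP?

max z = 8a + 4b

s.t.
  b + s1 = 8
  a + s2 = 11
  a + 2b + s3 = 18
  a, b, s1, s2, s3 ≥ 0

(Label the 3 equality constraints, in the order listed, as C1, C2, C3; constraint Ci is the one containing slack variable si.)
Optimal: a = 11, b = 3.5
Slack at optimum:
  C1: slack = 4.5
  C2: slack = 0 (binding)
  C3: slack = 0 (binding)
  a ≥ 0: a = 11
  b ≥ 0: b = 3.5
Binding constraints: C2, C3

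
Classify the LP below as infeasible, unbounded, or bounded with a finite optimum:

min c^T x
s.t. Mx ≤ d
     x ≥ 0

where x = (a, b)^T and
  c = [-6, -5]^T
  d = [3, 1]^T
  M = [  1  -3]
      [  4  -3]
Feasible point: (0, 0) satisfies every constraint, so the LP is feasible.
Direction d = (0, 1): for each constraint row a, a·d ≤ 0 —
  (1)(0) + (-3)(1) = -3 ≤ 0
  (4)(0) + (-3)(1) = -3 ≤ 0
and d ≥ 0, so (0, 0) + t·d stays feasible for every t ≥ 0. Along this ray z = -6a - 5b changes by -5 per unit t, so z → −∞.

Unbounded: there is a feasible ray along which z → −∞.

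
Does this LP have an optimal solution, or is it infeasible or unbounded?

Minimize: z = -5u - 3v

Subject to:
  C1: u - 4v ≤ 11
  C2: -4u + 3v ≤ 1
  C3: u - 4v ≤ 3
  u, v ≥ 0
Feasible point: (0, 0) satisfies every constraint, so the LP is feasible.
Direction d = (1, 1): for each constraint row a, a·d ≤ 0 —
  (1)(1) + (-4)(1) = -3 ≤ 0
  (-4)(1) + (3)(1) = -1 ≤ 0
  (1)(1) + (-4)(1) = -3 ≤ 0
and d ≥ 0, so (0, 0) + t·d stays feasible for every t ≥ 0. Along this ray z = -5u - 3v changes by -8 per unit t, so z → −∞.

Unbounded — the objective can decrease without bound over the feasible region.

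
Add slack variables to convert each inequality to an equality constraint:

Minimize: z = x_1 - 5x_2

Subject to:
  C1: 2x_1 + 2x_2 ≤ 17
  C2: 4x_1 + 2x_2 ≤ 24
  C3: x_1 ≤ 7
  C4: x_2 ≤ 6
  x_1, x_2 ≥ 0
min z = x_1 - 5x_2

s.t.
  2x_1 + 2x_2 + s1 = 17
  4x_1 + 2x_2 + s2 = 24
  x_1 + s3 = 7
  x_2 + s4 = 6
  x_1, x_2, s1, s2, s3, s4 ≥ 0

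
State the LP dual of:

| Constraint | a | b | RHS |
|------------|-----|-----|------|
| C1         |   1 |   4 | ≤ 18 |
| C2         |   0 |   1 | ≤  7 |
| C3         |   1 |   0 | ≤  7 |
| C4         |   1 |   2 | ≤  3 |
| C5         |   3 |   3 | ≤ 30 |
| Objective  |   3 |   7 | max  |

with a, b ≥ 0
Minimize: z = 18y1 + 7y2 + 7y3 + 3y4 + 30y5

Subject to:
  C1: -y1 - y3 - y4 - 3y5 ≤ -3
  C2: -4y1 - y2 - 2y4 - 3y5 ≤ -7
  y1, y2, y3, y4, y5 ≥ 0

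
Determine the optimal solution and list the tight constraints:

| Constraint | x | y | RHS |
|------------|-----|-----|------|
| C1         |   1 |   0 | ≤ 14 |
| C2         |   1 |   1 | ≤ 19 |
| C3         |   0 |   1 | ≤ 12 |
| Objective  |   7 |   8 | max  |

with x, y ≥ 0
Optimal: x = 7, y = 12
Slack at optimum:
  C1: slack = 7
  C2: slack = 0 (binding)
  C3: slack = 0 (binding)
  x ≥ 0: x = 7
  y ≥ 0: y = 12
Binding constraints: C2, C3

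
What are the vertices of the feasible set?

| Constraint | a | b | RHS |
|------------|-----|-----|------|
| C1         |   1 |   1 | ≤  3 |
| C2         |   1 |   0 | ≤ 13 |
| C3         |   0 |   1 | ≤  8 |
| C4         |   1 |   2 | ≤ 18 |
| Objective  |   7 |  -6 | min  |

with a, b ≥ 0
Each vertex is the intersection of two constraint boundaries that also satisfies all remaining constraints:
  a = 0 and b = 0 → (0, 0)
  a + b = 3 and b = 0 → (3, 0)
  a + b = 3 and a = 0 → (0, 3)

Vertices: (0, 0), (3, 0), (0, 3)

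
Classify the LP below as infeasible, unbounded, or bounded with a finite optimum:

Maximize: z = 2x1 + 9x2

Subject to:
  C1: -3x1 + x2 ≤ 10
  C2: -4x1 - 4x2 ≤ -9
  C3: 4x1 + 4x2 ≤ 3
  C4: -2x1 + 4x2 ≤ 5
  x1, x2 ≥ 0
C3 requires 4x1 + 4x2 ≤ 3, while C2 (-4x1 - 4x2 ≤ -9) is equivalent to 4x1 + 4x2 ≥ 9. Together they would need 9 ≤ 4x1 + 4x2 ≤ 3, which is impossible since 9 > 3. No point satisfies all constraints.

Infeasible: no point satisfies all constraints simultaneously.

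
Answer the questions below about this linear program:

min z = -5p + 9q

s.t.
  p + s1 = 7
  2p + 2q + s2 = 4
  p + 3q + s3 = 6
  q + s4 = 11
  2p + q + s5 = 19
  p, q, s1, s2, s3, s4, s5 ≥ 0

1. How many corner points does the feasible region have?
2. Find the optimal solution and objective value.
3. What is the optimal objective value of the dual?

1. 3
2. p = 2, q = 0, z = -10
3. -10 (by strong duality, equal to the primal optimum)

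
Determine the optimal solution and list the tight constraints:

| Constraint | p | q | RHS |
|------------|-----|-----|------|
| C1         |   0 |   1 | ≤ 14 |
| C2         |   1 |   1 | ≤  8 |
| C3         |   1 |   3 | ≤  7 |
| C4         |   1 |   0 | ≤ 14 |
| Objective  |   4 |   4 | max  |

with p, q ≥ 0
Optimal: p = 7, q = 0
Binding: C3, q ≥ 0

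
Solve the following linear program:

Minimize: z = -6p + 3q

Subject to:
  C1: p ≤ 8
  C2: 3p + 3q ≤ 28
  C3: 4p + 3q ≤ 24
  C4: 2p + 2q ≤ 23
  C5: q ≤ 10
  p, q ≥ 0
Each vertex is the intersection of two constraint boundaries that also satisfies all remaining constraints:
  p = 0 and q = 0 → (0, 0)
  4p + 3q = 24 and q = 0 → (6, 0)
  4p + 3q = 24 and p = 0 → (0, 8)

Evaluating z = -6p + 3q at each vertex:
  (0, 0): z = 0
  (6, 0): z = -36
  (0, 8): z = 24

The minimum is at (6, 0) with z = -36.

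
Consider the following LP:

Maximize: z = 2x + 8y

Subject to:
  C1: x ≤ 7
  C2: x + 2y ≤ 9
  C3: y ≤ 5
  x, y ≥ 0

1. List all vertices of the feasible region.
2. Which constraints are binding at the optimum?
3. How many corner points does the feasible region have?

1. (0, 0), (7, 0), (7, 1), (0, 4.5)
2. C2, x ≥ 0
3. 4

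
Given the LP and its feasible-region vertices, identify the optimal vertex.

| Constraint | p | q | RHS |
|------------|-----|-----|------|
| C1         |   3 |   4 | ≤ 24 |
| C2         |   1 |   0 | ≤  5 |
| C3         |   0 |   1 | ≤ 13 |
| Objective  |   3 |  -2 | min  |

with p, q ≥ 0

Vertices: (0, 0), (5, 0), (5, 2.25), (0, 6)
(0, 6) with z = -12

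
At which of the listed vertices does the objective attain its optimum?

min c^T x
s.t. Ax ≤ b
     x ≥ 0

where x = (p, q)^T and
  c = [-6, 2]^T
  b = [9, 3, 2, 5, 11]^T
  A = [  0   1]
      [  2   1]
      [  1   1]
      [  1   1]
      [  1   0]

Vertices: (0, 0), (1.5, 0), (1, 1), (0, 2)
Evaluating z = -6p + 2q at each vertex:
  (0, 0): z = 0
  (1.5, 0): z = -9
  (1, 1): z = -4
  (0, 2): z = 4

The smallest value is z = -9, attained at (1.5, 0).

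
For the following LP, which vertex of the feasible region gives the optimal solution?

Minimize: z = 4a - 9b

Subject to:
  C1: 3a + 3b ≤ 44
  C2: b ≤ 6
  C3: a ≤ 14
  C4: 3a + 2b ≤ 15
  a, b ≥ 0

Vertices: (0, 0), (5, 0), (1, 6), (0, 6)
Evaluating z = 4a - 9b at each vertex:
  (0, 0): z = 0
  (5, 0): z = 20
  (1, 6): z = -50
  (0, 6): z = -54

The smallest value is z = -54, attained at (0, 6).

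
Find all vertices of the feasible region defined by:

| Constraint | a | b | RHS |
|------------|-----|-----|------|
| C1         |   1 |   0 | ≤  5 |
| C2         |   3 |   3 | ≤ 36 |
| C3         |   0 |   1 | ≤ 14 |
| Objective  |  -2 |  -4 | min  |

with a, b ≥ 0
Each vertex is the intersection of two constraint boundaries that also satisfies all remaining constraints:
  a = 0 and b = 0 → (0, 0)
  a = 5 and b = 0 → (5, 0)
  a = 5 and 3a + 3b = 36 → (5, 7)
  3a + 3b = 36 and a = 0 → (0, 12)

Vertices: (0, 0), (5, 0), (5, 7), (0, 12)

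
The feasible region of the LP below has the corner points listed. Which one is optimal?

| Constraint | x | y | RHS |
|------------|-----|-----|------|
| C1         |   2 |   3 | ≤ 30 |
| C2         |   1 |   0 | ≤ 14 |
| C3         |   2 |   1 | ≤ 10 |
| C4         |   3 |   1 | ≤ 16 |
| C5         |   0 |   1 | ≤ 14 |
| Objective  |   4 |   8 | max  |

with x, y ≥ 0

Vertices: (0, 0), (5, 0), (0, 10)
Evaluating z = 4x + 8y at each vertex:
  (0, 0): z = 0
  (5, 0): z = 20
  (0, 10): z = 80

The largest value is z = 80, attained at (0, 10).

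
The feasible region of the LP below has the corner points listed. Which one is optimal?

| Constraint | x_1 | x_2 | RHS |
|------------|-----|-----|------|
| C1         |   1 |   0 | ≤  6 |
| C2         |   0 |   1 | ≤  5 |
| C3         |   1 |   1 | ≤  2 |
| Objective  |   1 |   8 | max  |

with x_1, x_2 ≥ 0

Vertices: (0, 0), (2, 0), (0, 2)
Evaluating z = x_1 + 8x_2 at each vertex:
  (0, 0): z = 0
  (2, 0): z = 2
  (0, 2): z = 16

The largest value is z = 16, attained at (0, 2).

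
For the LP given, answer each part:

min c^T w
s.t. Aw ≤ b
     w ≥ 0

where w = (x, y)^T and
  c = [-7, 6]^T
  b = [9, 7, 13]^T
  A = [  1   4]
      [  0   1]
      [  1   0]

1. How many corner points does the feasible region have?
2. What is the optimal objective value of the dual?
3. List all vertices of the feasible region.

1. 3
2. -63 (by strong duality, equal to the primal optimum)
3. (0, 0), (9, 0), (0, 2.25)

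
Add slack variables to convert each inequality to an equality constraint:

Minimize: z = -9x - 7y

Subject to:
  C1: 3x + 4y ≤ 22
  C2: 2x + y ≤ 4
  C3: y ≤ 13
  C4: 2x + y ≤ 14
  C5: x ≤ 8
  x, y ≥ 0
min z = -9x - 7y

s.t.
  3x + 4y + s1 = 22
  2x + y + s2 = 4
  y + s3 = 13
  2x + y + s4 = 14
  x + s5 = 8
  x, y, s1, s2, s3, s4, s5 ≥ 0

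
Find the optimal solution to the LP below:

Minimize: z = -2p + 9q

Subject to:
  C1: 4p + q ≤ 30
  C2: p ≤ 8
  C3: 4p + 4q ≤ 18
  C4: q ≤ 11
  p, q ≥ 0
Each vertex is the intersection of two constraint boundaries that also satisfies all remaining constraints:
  p = 0 and q = 0 → (0, 0)
  4p + 4q = 18 and q = 0 → (4.5, 0)
  4p + 4q = 18 and p = 0 → (0, 4.5)

Evaluating z = -2p + 9q at each vertex:
  (0, 0): z = 0
  (4.5, 0): z = -9
  (0, 4.5): z = 40.5

The minimum is at (4.5, 0) with z = -9.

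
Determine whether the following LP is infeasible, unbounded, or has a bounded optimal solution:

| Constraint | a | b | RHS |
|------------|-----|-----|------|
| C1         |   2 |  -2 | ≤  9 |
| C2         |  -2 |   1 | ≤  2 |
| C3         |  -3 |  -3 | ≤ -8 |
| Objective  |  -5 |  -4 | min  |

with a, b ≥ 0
Feasible point: (1, 2) satisfies every constraint, so the LP is feasible.
Direction d = (1, 1): for each constraint row a, a·d ≤ 0 —
  (2)(1) + (-2)(1) = 0 ≤ 0
  (-2)(1) + (1)(1) = -1 ≤ 0
  (-3)(1) + (-3)(1) = -6 ≤ 0
and d ≥ 0, so (1, 2) + t·d stays feasible for every t ≥ 0. Along this ray z = -5a - 4b changes by -9 per unit t, so z → −∞.

Unbounded: there is a feasible ray along which z → −∞.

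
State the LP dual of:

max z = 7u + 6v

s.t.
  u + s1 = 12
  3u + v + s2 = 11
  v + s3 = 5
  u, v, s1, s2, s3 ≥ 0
Minimize: z = 12y1 + 11y2 + 5y3

Subject to:
  C1: -y1 - 3y2 ≤ -7
  C2: -y2 - y3 ≤ -6
  y1, y2, y3 ≥ 0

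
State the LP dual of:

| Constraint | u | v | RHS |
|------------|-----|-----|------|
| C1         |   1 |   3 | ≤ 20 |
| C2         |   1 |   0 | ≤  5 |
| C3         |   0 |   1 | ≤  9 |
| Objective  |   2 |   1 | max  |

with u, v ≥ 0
Minimize: z = 20y1 + 5y2 + 9y3

Subject to:
  C1: -y1 - y2 ≤ -2
  C2: -3y1 - y3 ≤ -1
  y1, y2, y3 ≥ 0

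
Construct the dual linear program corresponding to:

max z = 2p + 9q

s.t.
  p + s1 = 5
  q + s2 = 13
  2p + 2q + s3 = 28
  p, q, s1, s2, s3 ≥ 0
Minimize: z = 5y1 + 13y2 + 28y3

Subject to:
  C1: -y1 - 2y3 ≤ -2
  C2: -y2 - 2y3 ≤ -9
  y1, y2, y3 ≥ 0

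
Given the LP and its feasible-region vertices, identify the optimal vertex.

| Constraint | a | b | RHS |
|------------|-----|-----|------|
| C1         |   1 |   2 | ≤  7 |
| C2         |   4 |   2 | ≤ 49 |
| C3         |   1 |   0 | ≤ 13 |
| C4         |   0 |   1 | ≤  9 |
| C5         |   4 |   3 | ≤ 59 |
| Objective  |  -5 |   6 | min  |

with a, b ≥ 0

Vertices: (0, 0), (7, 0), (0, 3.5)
Evaluating z = -5a + 6b at each vertex:
  (0, 0): z = 0
  (7, 0): z = -35
  (0, 3.5): z = 21

The smallest value is z = -35, attained at (7, 0).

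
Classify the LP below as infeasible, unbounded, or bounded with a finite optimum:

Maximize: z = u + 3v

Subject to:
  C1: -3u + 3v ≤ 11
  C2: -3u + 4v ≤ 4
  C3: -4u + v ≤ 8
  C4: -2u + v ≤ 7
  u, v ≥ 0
Feasible point: (0, 0) satisfies every constraint, so the LP is feasible.
Direction d = (1, 0): for each constraint row a, a·d ≤ 0 —
  (-3)(1) + (3)(0) = -3 ≤ 0
  (-3)(1) + (4)(0) = -3 ≤ 0
  (-4)(1) + (1)(0) = -4 ≤ 0
  (-2)(1) + (1)(0) = -2 ≤ 0
and d ≥ 0, so (0, 0) + t·d stays feasible for every t ≥ 0. Along this ray z = u + 3v changes by 1 per unit t, so z → +∞.

Unbounded — the objective can increase without bound over the feasible region.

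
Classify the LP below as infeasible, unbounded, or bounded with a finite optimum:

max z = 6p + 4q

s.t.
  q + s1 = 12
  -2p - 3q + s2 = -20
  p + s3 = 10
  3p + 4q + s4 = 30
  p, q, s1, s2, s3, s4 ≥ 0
The point (10, 0) satisfies every constraint, so the LP is feasible; the constraints give p ≤ 10 and q ≤ 12, which with p, q ≥ 0 keep the feasible region inside a bounded box. A feasible, bounded LP attains a finite optimum at a vertex.

Bounded optimum: z* = 60 at (10, 0).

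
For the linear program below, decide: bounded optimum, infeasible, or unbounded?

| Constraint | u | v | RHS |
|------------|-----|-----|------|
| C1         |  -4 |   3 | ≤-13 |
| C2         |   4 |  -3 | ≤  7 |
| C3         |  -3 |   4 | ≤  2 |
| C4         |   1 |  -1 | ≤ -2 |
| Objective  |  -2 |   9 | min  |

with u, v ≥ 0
C2 requires 4u - 3v ≤ 7, while C1 (-4u + 3v ≤ -13) is equivalent to 4u - 3v ≥ 13. Together they would need 13 ≤ 4u - 3v ≤ 7, which is impossible since 13 > 7. No point satisfies all constraints.

The feasible region is empty; the LP is infeasible.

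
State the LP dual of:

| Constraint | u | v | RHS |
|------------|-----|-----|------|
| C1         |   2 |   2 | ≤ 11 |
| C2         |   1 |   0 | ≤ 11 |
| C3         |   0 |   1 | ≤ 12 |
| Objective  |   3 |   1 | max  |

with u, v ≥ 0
Minimize: z = 11y1 + 11y2 + 12y3

Subject to:
  C1: -2y1 - y2 ≤ -3
  C2: -2y1 - y3 ≤ -1
  y1, y2, y3 ≥ 0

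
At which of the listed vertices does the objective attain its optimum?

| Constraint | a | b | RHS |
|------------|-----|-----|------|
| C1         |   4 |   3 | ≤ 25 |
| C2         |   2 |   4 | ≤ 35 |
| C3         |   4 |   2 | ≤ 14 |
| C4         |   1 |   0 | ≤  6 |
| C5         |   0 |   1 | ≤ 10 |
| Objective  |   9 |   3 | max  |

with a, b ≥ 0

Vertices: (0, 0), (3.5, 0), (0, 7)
(3.5, 0) with z = 31.5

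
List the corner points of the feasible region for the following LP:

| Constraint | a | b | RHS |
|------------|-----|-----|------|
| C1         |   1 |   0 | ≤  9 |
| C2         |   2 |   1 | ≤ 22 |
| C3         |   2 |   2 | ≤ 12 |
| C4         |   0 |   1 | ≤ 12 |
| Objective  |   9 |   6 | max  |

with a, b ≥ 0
Each vertex is the intersection of two constraint boundaries that also satisfies all remaining constraints:
  a = 0 and b = 0 → (0, 0)
  2a + 2b = 12 and b = 0 → (6, 0)
  2a + 2b = 12 and a = 0 → (0, 6)

Vertices: (0, 0), (6, 0), (0, 6)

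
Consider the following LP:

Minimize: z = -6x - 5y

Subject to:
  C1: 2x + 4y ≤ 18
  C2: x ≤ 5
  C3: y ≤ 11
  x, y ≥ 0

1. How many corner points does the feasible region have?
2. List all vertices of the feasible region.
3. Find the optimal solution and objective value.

1. 4
2. (0, 0), (5, 0), (5, 2), (0, 4.5)
3. x = 5, y = 2, z = -40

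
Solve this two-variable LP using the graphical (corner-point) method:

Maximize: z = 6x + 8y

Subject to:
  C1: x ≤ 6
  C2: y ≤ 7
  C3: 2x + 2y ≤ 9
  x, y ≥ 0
Each vertex is the intersection of two constraint boundaries that also satisfies all remaining constraints:
  x = 0 and y = 0 → (0, 0)
  2x + 2y = 9 and y = 0 → (4.5, 0)
  2x + 2y = 9 and x = 0 → (0, 4.5)

Evaluating z = 6x + 8y at each vertex:
  (0, 0): z = 0
  (4.5, 0): z = 27
  (0, 4.5): z = 36

The maximum is at (0, 4.5) with z = 36.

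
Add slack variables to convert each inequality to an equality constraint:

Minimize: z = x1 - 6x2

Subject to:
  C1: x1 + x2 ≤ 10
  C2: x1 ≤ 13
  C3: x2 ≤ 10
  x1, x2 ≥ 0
min z = x1 - 6x2

s.t.
  x1 + x2 + s1 = 10
  x1 + s2 = 13
  x2 + s3 = 10
  x1, x2, s1, s2, s3 ≥ 0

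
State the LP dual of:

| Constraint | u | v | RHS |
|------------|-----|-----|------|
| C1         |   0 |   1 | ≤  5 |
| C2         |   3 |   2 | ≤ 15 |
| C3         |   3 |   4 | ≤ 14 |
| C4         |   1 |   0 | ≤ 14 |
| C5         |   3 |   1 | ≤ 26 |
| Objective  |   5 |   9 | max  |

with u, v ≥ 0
Minimize: z = 5y1 + 15y2 + 14y3 + 14y4 + 26y5

Subject to:
  C1: -3y2 - 3y3 - y4 - 3y5 ≤ -5
  C2: -y1 - 2y2 - 4y3 - y5 ≤ -9
  y1, y2, y3, y4, y5 ≥ 0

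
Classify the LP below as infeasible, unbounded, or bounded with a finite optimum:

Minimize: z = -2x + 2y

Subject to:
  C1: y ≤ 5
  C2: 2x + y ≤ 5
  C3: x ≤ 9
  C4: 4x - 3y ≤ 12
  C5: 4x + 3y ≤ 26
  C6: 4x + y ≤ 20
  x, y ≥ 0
The point (2.5, 0) satisfies every constraint, so the LP is feasible; the constraints give x ≤ 9 and y ≤ 5, which with x, y ≥ 0 keep the feasible region inside a bounded box. A feasible, bounded LP attains a finite optimum at a vertex.

Evaluating z = -2x + 2y at each vertex:
  (0, 0): z = 0
  (2.5, 0): z = -5
  (0, 5): z = 10

The LP has an optimal solution: (2.5, 0) with z = -5.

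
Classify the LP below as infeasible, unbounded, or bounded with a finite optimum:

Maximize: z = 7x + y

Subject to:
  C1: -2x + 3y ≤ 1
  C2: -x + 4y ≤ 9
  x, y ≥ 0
Feasible point: (0, 0) satisfies every constraint, so the LP is feasible.
Direction d = (1, 0): for each constraint row a, a·d ≤ 0 —
  (-2)(1) + (3)(0) = -2 ≤ 0
  (-1)(1) + (4)(0) = -1 ≤ 0
and d ≥ 0, so (0, 0) + t·d stays feasible for every t ≥ 0. Along this ray z = 7x + y changes by 7 per unit t, so z → +∞.

Unbounded — the objective can increase without bound over the feasible region.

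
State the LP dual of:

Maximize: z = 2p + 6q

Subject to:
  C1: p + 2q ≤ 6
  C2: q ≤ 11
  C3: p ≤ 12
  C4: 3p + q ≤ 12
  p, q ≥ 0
Minimize: z = 6y1 + 11y2 + 12y3 + 12y4

Subject to:
  C1: -y1 - y3 - 3y4 ≤ -2
  C2: -2y1 - y2 - y4 ≤ -6
  y1, y2, y3, y4 ≥ 0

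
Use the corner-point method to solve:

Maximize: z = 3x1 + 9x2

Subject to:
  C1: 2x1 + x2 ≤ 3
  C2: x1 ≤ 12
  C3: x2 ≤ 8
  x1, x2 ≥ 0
Each vertex is the intersection of two constraint boundaries that also satisfies all remaining constraints:
  x1 = 0 and x2 = 0 → (0, 0)
  2x1 + x2 = 3 and x2 = 0 → (1.5, 0)
  2x1 + x2 = 3 and x1 = 0 → (0, 3)

Evaluating z = 3x1 + 9x2 at each vertex:
  (0, 0): z = 0
  (1.5, 0): z = 4.5
  (0, 3): z = 27

The maximum is at (0, 3) with z = 27.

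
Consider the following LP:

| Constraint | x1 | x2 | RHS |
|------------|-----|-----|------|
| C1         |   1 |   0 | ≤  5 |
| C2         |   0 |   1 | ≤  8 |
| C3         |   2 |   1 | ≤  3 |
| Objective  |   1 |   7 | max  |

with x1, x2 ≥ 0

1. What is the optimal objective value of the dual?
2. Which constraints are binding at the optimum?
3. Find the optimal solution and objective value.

1. 21 (by strong duality, equal to the primal optimum)
2. C3, x1 ≥ 0
3. x1 = 0, x2 = 3, z = 21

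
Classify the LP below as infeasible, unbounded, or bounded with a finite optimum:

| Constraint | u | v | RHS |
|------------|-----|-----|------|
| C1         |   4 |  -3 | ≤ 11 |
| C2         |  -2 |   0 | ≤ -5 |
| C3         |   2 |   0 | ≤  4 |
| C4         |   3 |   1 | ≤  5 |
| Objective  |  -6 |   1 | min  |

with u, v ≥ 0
C3 requires 2u ≤ 4, while C2 (-2u ≤ -5) is equivalent to 2u ≥ 5. Together they would need 5 ≤ 2u ≤ 4, which is impossible since 5 > 4. No point satisfies all constraints.

The feasible region is empty; the LP is infeasible.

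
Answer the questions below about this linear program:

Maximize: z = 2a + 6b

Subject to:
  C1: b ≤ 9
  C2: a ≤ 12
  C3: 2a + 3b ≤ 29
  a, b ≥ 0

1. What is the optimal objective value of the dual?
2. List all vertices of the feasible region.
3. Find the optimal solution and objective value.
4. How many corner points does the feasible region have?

1. 56 (by strong duality, equal to the primal optimum)
2. (0, 0), (12, 0), (12, 1.667), (1, 9), (0, 9)
3. a = 1, b = 9, z = 56
4. 5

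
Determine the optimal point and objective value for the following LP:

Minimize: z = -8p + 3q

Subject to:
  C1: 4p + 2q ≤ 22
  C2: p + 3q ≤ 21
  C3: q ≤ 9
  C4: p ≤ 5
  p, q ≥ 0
Each vertex is the intersection of two constraint boundaries that also satisfies all remaining constraints:
  p = 0 and q = 0 → (0, 0)
  p = 5 and q = 0 → (5, 0)
  4p + 2q = 22 and p = 5 → (5, 1)
  4p + 2q = 22 and p + 3q = 21 → (2.4, 6.2)
  p + 3q = 21 and p = 0 → (0, 7)

Evaluating z = -8p + 3q at each vertex:
  (0, 0): z = 0
  (5, 0): z = -40
  (5, 1): z = -37
  (2.4, 6.2): z = -0.6
  (0, 7): z = 21

The minimum is at (5, 0) with z = -40.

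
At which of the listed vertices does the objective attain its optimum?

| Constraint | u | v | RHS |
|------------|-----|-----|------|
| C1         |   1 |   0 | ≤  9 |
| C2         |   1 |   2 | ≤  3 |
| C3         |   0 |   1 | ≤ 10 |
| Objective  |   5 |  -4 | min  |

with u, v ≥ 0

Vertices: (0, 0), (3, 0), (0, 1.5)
(0, 1.5) with z = -6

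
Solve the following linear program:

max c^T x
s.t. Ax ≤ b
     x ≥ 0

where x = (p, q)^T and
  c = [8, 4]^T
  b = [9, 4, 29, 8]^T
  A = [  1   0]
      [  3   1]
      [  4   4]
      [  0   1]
Each vertex is the intersection of two constraint boundaries that also satisfies all remaining constraints:
  p = 0 and q = 0 → (0, 0)
  3p + q = 4 and q = 0 → (1.333, 0)
  3p + q = 4 and p = 0 → (0, 4)

Evaluating z = 8p + 4q at each vertex:
  (0, 0): z = 0
  (1.333, 0): z = 10.67
  (0, 4): z = 16

The maximum is at (0, 4) with z = 16.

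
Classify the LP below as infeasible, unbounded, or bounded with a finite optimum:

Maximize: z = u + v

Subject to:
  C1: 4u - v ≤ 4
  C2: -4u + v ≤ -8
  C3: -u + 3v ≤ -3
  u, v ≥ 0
C1 requires 4u - v ≤ 4, while C2 (-4u + v ≤ -8) is equivalent to 4u - v ≥ 8. Together they would need 8 ≤ 4u - v ≤ 4, which is impossible since 8 > 4. No point satisfies all constraints.

Infeasible — the constraint set is empty.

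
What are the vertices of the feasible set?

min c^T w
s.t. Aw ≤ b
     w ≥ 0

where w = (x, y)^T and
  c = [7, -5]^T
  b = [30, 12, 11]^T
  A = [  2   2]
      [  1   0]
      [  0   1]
Each vertex is the intersection of two constraint boundaries that also satisfies all remaining constraints:
  x = 0 and y = 0 → (0, 0)
  x = 12 and y = 0 → (12, 0)
  2x + 2y = 30 and x = 12 → (12, 3)
  2x + 2y = 30 and y = 11 → (4, 11)
  y = 11 and x = 0 → (0, 11)

Vertices: (0, 0), (12, 0), (12, 3), (4, 11), (0, 11)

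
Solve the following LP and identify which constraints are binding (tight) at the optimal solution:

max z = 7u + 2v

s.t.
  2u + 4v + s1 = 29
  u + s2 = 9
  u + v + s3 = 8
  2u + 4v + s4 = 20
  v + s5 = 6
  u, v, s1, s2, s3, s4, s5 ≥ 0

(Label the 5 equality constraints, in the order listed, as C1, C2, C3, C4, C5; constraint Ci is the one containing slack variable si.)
Optimal: u = 8, v = 0
Slack at optimum:
  C1: slack = 13
  C2: slack = 1
  C3: slack = 0 (binding)
  C4: slack = 4
  C5: slack = 6
  u ≥ 0: u = 8
  v ≥ 0: v = 0 (binding)
Binding constraints: C3, v ≥ 0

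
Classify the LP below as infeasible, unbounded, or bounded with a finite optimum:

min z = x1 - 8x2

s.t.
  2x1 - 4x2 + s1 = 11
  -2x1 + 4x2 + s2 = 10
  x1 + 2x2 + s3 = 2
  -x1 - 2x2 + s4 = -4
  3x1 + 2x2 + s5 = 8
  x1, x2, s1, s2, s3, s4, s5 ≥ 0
The row x1 + 2x2 + s3 = 2 with s3 ≥ 0 requires x1 + 2x2 ≤ 2, while the row -x1 - 2x2 + s4 = -4 with s4 ≥ 0 is equivalent to x1 + 2x2 ≥ 4. Together they would need 4 ≤ x1 + 2x2 ≤ 2, which is impossible since 4 > 2. No point satisfies all constraints.

Infeasible: no point satisfies all constraints simultaneously.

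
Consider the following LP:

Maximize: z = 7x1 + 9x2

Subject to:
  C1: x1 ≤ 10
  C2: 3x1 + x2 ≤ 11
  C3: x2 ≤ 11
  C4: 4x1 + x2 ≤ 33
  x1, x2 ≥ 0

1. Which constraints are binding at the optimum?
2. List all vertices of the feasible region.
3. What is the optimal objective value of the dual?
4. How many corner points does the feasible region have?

1. C2, C3, x1 ≥ 0
2. (0, 0), (3.667, 0), (0, 11)
3. 99 (by strong duality, equal to the primal optimum)
4. 3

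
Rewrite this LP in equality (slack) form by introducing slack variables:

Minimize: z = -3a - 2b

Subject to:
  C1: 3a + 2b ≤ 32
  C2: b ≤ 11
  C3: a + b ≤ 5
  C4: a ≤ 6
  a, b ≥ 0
min z = -3a - 2b

s.t.
  3a + 2b + s1 = 32
  b + s2 = 11
  a + b + s3 = 5
  a + s4 = 6
  a, b, s1, s2, s3, s4 ≥ 0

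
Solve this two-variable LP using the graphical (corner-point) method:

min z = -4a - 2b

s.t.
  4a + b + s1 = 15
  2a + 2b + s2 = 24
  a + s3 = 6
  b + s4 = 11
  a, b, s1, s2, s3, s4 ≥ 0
Each vertex is the intersection of two constraint boundaries that also satisfies all remaining constraints:
  a = 0 and b = 0 → (0, 0)
  4a + b = 15 and b = 0 → (3.75, 0)
  4a + b = 15 and 2a + 2b = 24 → (1, 11)
  b = 11 and a = 0 → (0, 11)

Evaluating z = -4a - 2b at each vertex:
  (0, 0): z = 0
  (3.75, 0): z = -15
  (1, 11): z = -26
  (0, 11): z = -22

The minimum is at (1, 11) with z = -26.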